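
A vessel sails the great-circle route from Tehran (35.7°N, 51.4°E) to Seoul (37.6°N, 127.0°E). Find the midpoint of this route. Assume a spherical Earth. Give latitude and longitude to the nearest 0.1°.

Convert each endpoint to a unit vector on the sphere (x = cos φ cos λ, y = cos φ sin λ, z = sin φ).
The central angle between the endpoints is δ = arccos(p₁·p₂) ≈ 1.029 rad (58.9°).
Interpolate at f = 1/2 with slerp weights a = sin((1−f)δ)/sin δ ≈ 0.574, b = sin(fδ)/sin δ ≈ 0.574.
p = a·p₁ + b·p₂ ≈ (0.017, 0.728, 0.686); φ = arcsin(p_z) ≈ 43.28°, λ = atan2(p_y, p_x) ≈ 88.65°.

≈ 43.3°N, 88.7°E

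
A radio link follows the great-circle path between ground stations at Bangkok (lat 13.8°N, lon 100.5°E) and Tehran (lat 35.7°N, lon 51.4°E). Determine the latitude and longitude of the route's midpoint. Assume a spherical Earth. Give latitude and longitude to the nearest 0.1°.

From cos δ = sin φ₁ sin φ₂ + cos φ₁ cos φ₂ cos Δλ, the central angle is δ ≈ 0.856 rad (49.0°).
Interpolate at f = 1/2 with slerp weights a = sin((1−f)δ)/sin δ ≈ 0.550, b = sin(fδ)/sin δ ≈ 0.550.
p = a·p₁ + b·p₂ ≈ (0.181, 0.874, 0.452); φ = arcsin(p_z) ≈ 26.86°, λ = atan2(p_y, p_x) ≈ 78.28°.

≈ lat 26.9°N, lon 78.3°E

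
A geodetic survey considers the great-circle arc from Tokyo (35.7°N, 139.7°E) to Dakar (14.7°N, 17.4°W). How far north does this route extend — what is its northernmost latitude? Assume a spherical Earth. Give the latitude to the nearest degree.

≈ 68°N

The great circle lies in the plane with unit normal n̂ = (p₁ × p₂)/|p₁ × p₂|.
Here n̂_z ≈ -0.374; the vertex latitude is φ_max = arccos|n̂_z| ≈ 68.1°.
Check via Clairaut: cos φ_max = |cos φ₁| · sin C = cos(35.7°)·sin(27.4°) ≈ 0.374, again giving ≈ 68.1°.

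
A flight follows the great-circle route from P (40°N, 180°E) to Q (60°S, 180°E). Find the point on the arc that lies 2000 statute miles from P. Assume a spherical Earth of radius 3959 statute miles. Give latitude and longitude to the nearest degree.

Write both endpoints as unit vectors p₁, p₂ with components (cos φ cos λ, cos φ sin λ, sin φ).
The central angle between the endpoints is δ = arccos(p₁·p₂) ≈ 1.745 rad (100.0°). The total great-circle distance is δ·R ≈ 1.745 × 3959 ≈ 6910 mi, so the target fraction is f = 2000/6910 ≈ 0.289.
Interpolate at f ≈ 0.289 with slerp weights a = sin((1−f)δ)/sin δ ≈ 0.960, b = sin(fδ)/sin δ ≈ 0.491.
p = a·p₁ + b·p₂ ≈ (-0.981, 0.000, 0.192); φ = arcsin(p_z) ≈ 11.06°, λ = atan2(p_y, p_x) ≈ 180.00°.

≈ (11°N, 180°E)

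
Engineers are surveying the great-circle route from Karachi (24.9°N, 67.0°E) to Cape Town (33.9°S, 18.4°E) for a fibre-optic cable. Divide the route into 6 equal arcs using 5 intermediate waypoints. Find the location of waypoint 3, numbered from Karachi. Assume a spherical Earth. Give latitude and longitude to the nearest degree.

From cos δ = sin φ₁ sin φ₂ + cos φ₁ cos φ₂ cos Δλ, the central angle is δ ≈ 1.305 rad (74.7°).
Interpolate at f = 3/6 with slerp weights a = sin((1−f)δ)/sin δ ≈ 0.629, b = sin(fδ)/sin δ ≈ 0.629.
p = a·p₁ + b·p₂ ≈ (0.719, 0.690, -0.086); φ = arcsin(p_z) ≈ -4.93°, λ = atan2(p_y, p_x) ≈ 43.85°.

≈ (5°S, 44°E)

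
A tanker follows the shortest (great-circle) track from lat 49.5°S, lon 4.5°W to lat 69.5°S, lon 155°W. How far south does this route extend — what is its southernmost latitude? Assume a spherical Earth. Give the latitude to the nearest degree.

The great circle lies in the plane with unit normal n̂ = (p₁ × p₂)/|p₁ × p₂|.
Here n̂_z ≈ -0.131; the vertex latitude is φ_max = arccos|n̂_z| ≈ 82.5°.
Check via Clairaut: cos φ_max = |cos φ₁| · sin C = cos(49.5°)·sin(168.4°) ≈ 0.131, again giving ≈ 82.5°.

≈ 82°S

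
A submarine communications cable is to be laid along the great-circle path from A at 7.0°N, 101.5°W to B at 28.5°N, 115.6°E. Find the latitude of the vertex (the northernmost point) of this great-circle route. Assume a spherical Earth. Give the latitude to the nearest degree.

≈ 47°N

The great circle lies in the plane with unit normal n̂ = (p₁ × p₂)/|p₁ × p₂|.
Here n̂_z ≈ -0.683; the vertex latitude is φ_max = arccos|n̂_z| ≈ 46.9°.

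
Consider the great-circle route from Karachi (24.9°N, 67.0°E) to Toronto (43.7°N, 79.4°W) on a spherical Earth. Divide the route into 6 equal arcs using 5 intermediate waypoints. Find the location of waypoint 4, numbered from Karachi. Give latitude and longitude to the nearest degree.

≈ (67°N, 30°W)

Write both endpoints as unit vectors p₁, p₂ with components (cos φ cos λ, cos φ sin λ, sin φ).
The central angle between the endpoints is δ = arccos(p₁·p₂) ≈ 1.829 rad (104.8°).
Interpolate at f = 4/6 with slerp weights a = sin((1−f)δ)/sin δ ≈ 0.592, b = sin(fδ)/sin δ ≈ 0.971.
p = a·p₁ + b·p₂ ≈ (0.339, -0.196, 0.920); φ = arcsin(p_z) ≈ 66.96°, λ = atan2(p_y, p_x) ≈ -29.98°.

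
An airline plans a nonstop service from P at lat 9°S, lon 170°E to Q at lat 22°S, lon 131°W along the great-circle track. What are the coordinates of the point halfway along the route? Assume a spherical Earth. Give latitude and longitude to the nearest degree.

≈ lat 18°S, lon 162°W

Convert each endpoint to a unit vector on the sphere (x = cos φ cos λ, y = cos φ sin λ, z = sin φ).
The central angle between the endpoints is δ = arccos(p₁·p₂) ≈ 1.012 rad (58.0°).
Interpolate at f = 1/2 with slerp weights a = sin((1−f)δ)/sin δ ≈ 0.572, b = sin(fδ)/sin δ ≈ 0.572.
p = a·p₁ + b·p₂ ≈ (-0.904, -0.302, -0.304); φ = arcsin(p_z) ≈ -17.67°, λ = atan2(p_y, p_x) ≈ -161.52°.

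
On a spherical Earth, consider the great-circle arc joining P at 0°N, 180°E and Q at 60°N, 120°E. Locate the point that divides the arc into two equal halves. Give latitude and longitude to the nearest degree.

≈ 33°N, 161°E

Convert each endpoint to a unit vector on the sphere (x = cos φ cos λ, y = cos φ sin λ, z = sin φ).
The central angle between the endpoints is δ = arccos(p₁·p₂) ≈ 1.318 rad (75.5°).
Interpolate at f = 1/2 with slerp weights a = sin((1−f)δ)/sin δ ≈ 0.632, b = sin(fδ)/sin δ ≈ 0.632.
p = a·p₁ + b·p₂ ≈ (-0.791, 0.274, 0.548); φ = arcsin(p_z) ≈ 33.21°, λ = atan2(p_y, p_x) ≈ 160.89°.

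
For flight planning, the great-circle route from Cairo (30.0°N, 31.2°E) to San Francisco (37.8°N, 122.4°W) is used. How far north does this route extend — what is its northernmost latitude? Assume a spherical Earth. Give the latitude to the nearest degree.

≈ 71°N

The great circle lies in the plane with unit normal n̂ = (p₁ × p₂)/|p₁ × p₂|.
Here n̂_z ≈ -0.320; the vertex latitude is φ_max = arccos|n̂_z| ≈ 71.4°.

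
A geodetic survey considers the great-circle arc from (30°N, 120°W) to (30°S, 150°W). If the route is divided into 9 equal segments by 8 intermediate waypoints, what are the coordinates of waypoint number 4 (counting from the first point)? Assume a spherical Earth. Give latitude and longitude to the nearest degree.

Write both endpoints as unit vectors p₁, p₂ with components (cos φ cos λ, cos φ sin λ, sin φ).
The central angle between the endpoints is δ = arccos(p₁·p₂) ≈ 1.160 rad (66.5°).
Interpolate at f = 4/9 with slerp weights a = sin((1−f)δ)/sin δ ≈ 0.655, b = sin(fδ)/sin δ ≈ 0.538.
p = a·p₁ + b·p₂ ≈ (-0.687, -0.724, 0.059); φ = arcsin(p_z) ≈ 3.37°, λ = atan2(p_y, p_x) ≈ -133.49°.

≈ (3°N, 133°W)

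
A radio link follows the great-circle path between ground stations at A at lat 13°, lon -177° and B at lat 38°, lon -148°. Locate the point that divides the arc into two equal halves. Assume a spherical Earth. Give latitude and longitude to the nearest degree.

From cos δ = sin φ₁ sin φ₂ + cos φ₁ cos φ₂ cos Δλ, the central angle is δ ≈ 0.627 rad (35.9°).
Interpolate at f = 1/2 with slerp weights a = sin((1−f)δ)/sin δ ≈ 0.526, b = sin(fδ)/sin δ ≈ 0.526.
p = a·p₁ + b·p₂ ≈ (-0.863, -0.246, 0.442); φ = arcsin(p_z) ≈ 26.22°, λ = atan2(p_y, p_x) ≈ -164.07°.

≈ lat 26°, lon -164°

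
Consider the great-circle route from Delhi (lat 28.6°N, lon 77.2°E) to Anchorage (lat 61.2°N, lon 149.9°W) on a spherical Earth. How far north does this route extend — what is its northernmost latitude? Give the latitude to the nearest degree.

≈ 72°N

The great circle lies in the plane with unit normal n̂ = (p₁ × p₂)/|p₁ × p₂|.
Here n̂_z ≈ +0.313; the vertex latitude is φ_max = arccos|n̂_z| ≈ 71.8°.
Check via Clairaut: cos φ_max = |cos φ₁| · sin C = cos(28.6°)·sin(20.9°) ≈ 0.313, again giving ≈ 71.8°.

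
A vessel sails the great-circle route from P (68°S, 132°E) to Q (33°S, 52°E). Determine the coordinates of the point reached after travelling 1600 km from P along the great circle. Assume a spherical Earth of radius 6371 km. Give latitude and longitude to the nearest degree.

From cos δ = sin φ₁ sin φ₂ + cos φ₁ cos φ₂ cos Δλ, the central angle is δ ≈ 0.977 rad (56.0°). The total great-circle distance is δ·R ≈ 0.977 × 6371 ≈ 6224 km, so the target fraction is f = 1600/6224 ≈ 0.257.
Interpolate at f ≈ 0.257 with slerp weights a = sin((1−f)δ)/sin δ ≈ 0.801, b = sin(fδ)/sin δ ≈ 0.300.
p = a·p₁ + b·p₂ ≈ (-0.046, 0.421, -0.906); φ = arcsin(p_z) ≈ -64.94°, λ = atan2(p_y, p_x) ≈ 96.22°.

≈ (65°S, 96°E)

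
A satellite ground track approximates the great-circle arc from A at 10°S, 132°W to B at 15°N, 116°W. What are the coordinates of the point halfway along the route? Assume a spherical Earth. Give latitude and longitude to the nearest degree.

Write both endpoints as unit vectors p₁, p₂ with components (cos φ cos λ, cos φ sin λ, sin φ).
The central angle between the endpoints is δ = arccos(p₁·p₂) ≈ 0.517 rad (29.6°).
Interpolate at f = 1/2 with slerp weights a = sin((1−f)δ)/sin δ ≈ 0.517, b = sin(fδ)/sin δ ≈ 0.517.
p = a·p₁ + b·p₂ ≈ (-0.560, -0.827, 0.044); φ = arcsin(p_z) ≈ 2.52°, λ = atan2(p_y, p_x) ≈ -124.08°.

≈ 3°N, 124°W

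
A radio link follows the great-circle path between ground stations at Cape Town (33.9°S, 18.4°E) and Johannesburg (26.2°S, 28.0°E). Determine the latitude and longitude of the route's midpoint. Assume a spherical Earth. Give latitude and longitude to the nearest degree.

≈ 30°S, 23°E

Write both endpoints as unit vectors p₁, p₂ with components (cos φ cos λ, cos φ sin λ, sin φ).
The central angle between the endpoints is δ = arccos(p₁·p₂) ≈ 0.198 rad (11.3°).
Interpolate at f = 1/2 with slerp weights a = sin((1−f)δ)/sin δ ≈ 0.502, b = sin(fδ)/sin δ ≈ 0.502.
p = a·p₁ + b·p₂ ≈ (0.794, 0.343, -0.502); φ = arcsin(p_z) ≈ -30.14°, λ = atan2(p_y, p_x) ≈ 23.39°.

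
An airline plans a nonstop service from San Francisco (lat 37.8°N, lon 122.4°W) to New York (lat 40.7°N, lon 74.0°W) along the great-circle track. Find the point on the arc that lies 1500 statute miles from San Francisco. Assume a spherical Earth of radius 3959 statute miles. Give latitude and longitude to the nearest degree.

Convert each endpoint to a unit vector on the sphere (x = cos φ cos λ, y = cos φ sin λ, z = sin φ).
The central angle between the endpoints is δ = arccos(p₁·p₂) ≈ 0.648 rad (37.1°). The total great-circle distance is δ·R ≈ 0.648 × 3959 ≈ 2565 mi, so the target fraction is f = 1500/2565 ≈ 0.585.
Interpolate at f ≈ 0.585 with slerp weights a = sin((1−f)δ)/sin δ ≈ 0.440, b = sin(fδ)/sin δ ≈ 0.613.
p = a·p₁ + b·p₂ ≈ (-0.058, -0.740, 0.670); φ = arcsin(p_z) ≈ 42.03°, λ = atan2(p_y, p_x) ≈ -94.50°.

≈ lat 42°N, lon 95°W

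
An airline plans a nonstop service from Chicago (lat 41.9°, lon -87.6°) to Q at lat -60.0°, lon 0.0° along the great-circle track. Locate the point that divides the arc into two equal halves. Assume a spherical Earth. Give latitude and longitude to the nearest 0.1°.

≈ lat -12.2°, lon -54.5°

Write both endpoints as unit vectors p₁, p₂ with components (cos φ cos λ, cos φ sin λ, sin φ).
The central angle between the endpoints is δ = arccos(p₁·p₂) ≈ 2.169 rad (124.2°).
Interpolate at f = 1/2 with slerp weights a = sin((1−f)δ)/sin δ ≈ 1.069, b = sin(fδ)/sin δ ≈ 1.069.
p = a·p₁ + b·p₂ ≈ (0.568, -0.795, -0.212); φ = arcsin(p_z) ≈ -12.24°, λ = atan2(p_y, p_x) ≈ -54.46°.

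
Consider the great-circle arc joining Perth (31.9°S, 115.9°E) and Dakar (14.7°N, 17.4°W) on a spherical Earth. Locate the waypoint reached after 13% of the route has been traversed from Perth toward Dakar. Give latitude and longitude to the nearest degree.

≈ (34°S, 95°E)

Write both endpoints as unit vectors p₁, p₂ with components (cos φ cos λ, cos φ sin λ, sin φ).
The central angle between the endpoints is δ = arccos(p₁·p₂) ≈ 2.342 rad (134.2°).
Interpolate at f = 0.13 with slerp weights a = sin((1−f)δ)/sin δ ≈ 1.246, b = sin(fδ)/sin δ ≈ 0.418.
p = a·p₁ + b·p₂ ≈ (-0.076, 0.830, -0.552); φ = arcsin(p_z) ≈ -33.51°, λ = atan2(p_y, p_x) ≈ 95.22°.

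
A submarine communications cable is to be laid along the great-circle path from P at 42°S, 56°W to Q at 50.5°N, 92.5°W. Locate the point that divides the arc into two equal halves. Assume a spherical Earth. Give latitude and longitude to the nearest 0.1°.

Write both endpoints as unit vectors p₁, p₂ with components (cos φ cos λ, cos φ sin λ, sin φ).
The central angle between the endpoints is δ = arccos(p₁·p₂) ≈ 1.708 rad (97.8°).
Interpolate at f = 1/2 with slerp weights a = sin((1−f)δ)/sin δ ≈ 0.761, b = sin(fδ)/sin δ ≈ 0.761.
p = a·p₁ + b·p₂ ≈ (0.295, -0.952, 0.078); φ = arcsin(p_z) ≈ 4.47°, λ = atan2(p_y, p_x) ≈ -72.78°.

≈ 4.5°N, 72.8°W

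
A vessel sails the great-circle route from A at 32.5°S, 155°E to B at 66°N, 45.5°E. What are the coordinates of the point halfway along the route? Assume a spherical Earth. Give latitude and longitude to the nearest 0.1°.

≈ 25.1°N, 126.6°E

From cos δ = sin φ₁ sin φ₂ + cos φ₁ cos φ₂ cos Δλ, the central angle is δ ≈ 2.221 rad (127.3°).
Interpolate at f = 1/2 with slerp weights a = sin((1−f)δ)/sin δ ≈ 1.126, b = sin(fδ)/sin δ ≈ 1.126.
p = a·p₁ + b·p₂ ≈ (-0.539, 0.728, 0.424); φ = arcsin(p_z) ≈ 25.06°, λ = atan2(p_y, p_x) ≈ 126.55°.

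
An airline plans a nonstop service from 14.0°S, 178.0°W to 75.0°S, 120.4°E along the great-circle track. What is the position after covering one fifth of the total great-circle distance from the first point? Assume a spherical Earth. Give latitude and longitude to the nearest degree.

From cos δ = sin φ₁ sin φ₂ + cos φ₁ cos φ₂ cos Δλ, the central angle is δ ≈ 1.210 rad (69.3°).
Interpolate at f = 1/5 with slerp weights a = sin((1−f)δ)/sin δ ≈ 0.880, b = sin(fδ)/sin δ ≈ 0.256.
p = a·p₁ + b·p₂ ≈ (-0.887, 0.027, -0.460); φ = arcsin(p_z) ≈ -27.41°, λ = atan2(p_y, p_x) ≈ 178.23°.

≈ 27°S, 178°E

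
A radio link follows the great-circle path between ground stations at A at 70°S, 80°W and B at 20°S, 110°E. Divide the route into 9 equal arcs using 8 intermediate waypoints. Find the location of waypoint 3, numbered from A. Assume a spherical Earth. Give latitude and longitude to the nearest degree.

Convert each endpoint to a unit vector on the sphere (x = cos φ cos λ, y = cos φ sin λ, z = sin φ).
The central angle between the endpoints is δ = arccos(p₁·p₂) ≈ 1.566 rad (89.7°).
Interpolate at f = 3/9 with slerp weights a = sin((1−f)δ)/sin δ ≈ 0.864, b = sin(fδ)/sin δ ≈ 0.499.
p = a·p₁ + b·p₂ ≈ (-0.109, 0.149, -0.983); φ = arcsin(p_z) ≈ -79.36°, λ = atan2(p_y, p_x) ≈ 126.14°.

≈ 79°S, 126°E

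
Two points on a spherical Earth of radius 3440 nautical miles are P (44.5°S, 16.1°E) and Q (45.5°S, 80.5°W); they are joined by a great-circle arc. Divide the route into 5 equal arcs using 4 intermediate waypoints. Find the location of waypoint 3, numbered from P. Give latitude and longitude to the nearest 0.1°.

Convert each endpoint to a unit vector on the sphere (x = cos φ cos λ, y = cos φ sin λ, z = sin φ).
The central angle between the endpoints is δ = arccos(p₁·p₂) ≈ 1.112 rad (63.7°).
Interpolate at f = 3/5 with slerp weights a = sin((1−f)δ)/sin δ ≈ 0.480, b = sin(fδ)/sin δ ≈ 0.690.
p = a·p₁ + b·p₂ ≈ (0.409, -0.382, -0.829); φ = arcsin(p_z) ≈ -55.97°, λ = atan2(p_y, p_x) ≈ -43.08°.

≈ (56.0°S, 43.1°W)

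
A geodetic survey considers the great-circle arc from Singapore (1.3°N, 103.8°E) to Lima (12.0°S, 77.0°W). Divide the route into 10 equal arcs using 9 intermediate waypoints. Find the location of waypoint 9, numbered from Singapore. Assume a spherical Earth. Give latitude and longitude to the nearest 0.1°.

≈ 28.9°S, 78.4°W

The haversine formula gives a central angle δ ≈ 2.954 rad (169.3°) between the endpoints.
Interpolate at f = 9/10 with slerp weights a = sin((1−f)δ)/sin δ ≈ 1.564, b = sin(fδ)/sin δ ≈ 2.493.
p = a·p₁ + b·p₂ ≈ (0.176, -0.858, -0.483); φ = arcsin(p_z) ≈ -28.87°, λ = atan2(p_y, p_x) ≈ -78.43°.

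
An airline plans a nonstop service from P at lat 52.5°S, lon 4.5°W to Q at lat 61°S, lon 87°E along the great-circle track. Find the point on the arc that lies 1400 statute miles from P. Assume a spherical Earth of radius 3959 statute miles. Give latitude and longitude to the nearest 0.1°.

Convert each endpoint to a unit vector on the sphere (x = cos φ cos λ, y = cos φ sin λ, z = sin φ).
The central angle between the endpoints is δ = arccos(p₁·p₂) ≈ 0.815 rad (46.7°). The total great-circle distance is δ·R ≈ 0.815 × 3959 ≈ 3225 mi, so the target fraction is f = 1400/3225 ≈ 0.434.
Interpolate at f ≈ 0.434 with slerp weights a = sin((1−f)δ)/sin δ ≈ 0.611, b = sin(fδ)/sin δ ≈ 0.476.
p = a·p₁ + b·p₂ ≈ (0.383, 0.201, -0.901); φ = arcsin(p_z) ≈ -64.35°, λ = atan2(p_y, p_x) ≈ 27.71°.

≈ lat 64.4°S, lon 27.7°E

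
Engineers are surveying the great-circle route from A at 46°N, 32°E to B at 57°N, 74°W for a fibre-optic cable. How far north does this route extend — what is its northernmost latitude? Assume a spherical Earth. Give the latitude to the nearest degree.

≈ 65°N

The great circle lies in the plane with unit normal n̂ = (p₁ × p₂)/|p₁ × p₂|.
Here n̂_z ≈ -0.420; the vertex latitude is φ_max = arccos|n̂_z| ≈ 65.2°.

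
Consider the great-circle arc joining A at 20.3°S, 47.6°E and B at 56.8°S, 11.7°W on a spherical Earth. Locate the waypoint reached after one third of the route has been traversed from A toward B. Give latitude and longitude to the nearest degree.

Write both endpoints as unit vectors p₁, p₂ with components (cos φ cos λ, cos φ sin λ, sin φ).
The central angle between the endpoints is δ = arccos(p₁·p₂) ≈ 0.985 rad (56.5°).
Interpolate at f = 1/3 with slerp weights a = sin((1−f)δ)/sin δ ≈ 0.733, b = sin(fδ)/sin δ ≈ 0.387.
p = a·p₁ + b·p₂ ≈ (0.671, 0.464, -0.578); φ = arcsin(p_z) ≈ -35.31°, λ = atan2(p_y, p_x) ≈ 34.70°.

≈ 35°S, 35°E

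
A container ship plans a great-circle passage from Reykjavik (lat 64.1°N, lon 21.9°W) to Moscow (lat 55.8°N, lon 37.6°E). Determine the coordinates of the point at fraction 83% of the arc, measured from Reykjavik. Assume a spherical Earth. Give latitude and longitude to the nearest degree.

≈ lat 59°N, lon 30°E

Write both endpoints as unit vectors p₁, p₂ with components (cos φ cos λ, cos φ sin λ, sin φ).
The central angle between the endpoints is δ = arccos(p₁·p₂) ≈ 0.518 rad (29.7°).
Interpolate at f = 0.83 with slerp weights a = sin((1−f)δ)/sin δ ≈ 0.178, b = sin(fδ)/sin δ ≈ 0.842.
p = a·p₁ + b·p₂ ≈ (0.447, 0.260, 0.856); φ = arcsin(p_z) ≈ 58.88°, λ = atan2(p_y, p_x) ≈ 30.17°.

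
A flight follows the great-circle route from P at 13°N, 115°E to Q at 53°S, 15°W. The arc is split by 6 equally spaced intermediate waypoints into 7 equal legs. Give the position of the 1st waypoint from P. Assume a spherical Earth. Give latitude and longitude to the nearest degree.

≈ 2°S, 105°E

The haversine formula gives a central angle δ ≈ 2.161 rad (123.8°) between the endpoints.
Interpolate at f = 1/7 with slerp weights a = sin((1−f)δ)/sin δ ≈ 1.156, b = sin(fδ)/sin δ ≈ 0.366.
p = a·p₁ + b·p₂ ≈ (-0.264, 0.964, -0.032); φ = arcsin(p_z) ≈ -1.83°, λ = atan2(p_y, p_x) ≈ 105.29°.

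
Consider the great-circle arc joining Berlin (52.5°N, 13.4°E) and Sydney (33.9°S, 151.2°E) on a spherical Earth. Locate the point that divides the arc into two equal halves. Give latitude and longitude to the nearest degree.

Convert each endpoint to a unit vector on the sphere (x = cos φ cos λ, y = cos φ sin λ, z = sin φ).
The central angle between the endpoints is δ = arccos(p₁·p₂) ≈ 2.527 rad (144.8°).
Interpolate at f = 1/2 with slerp weights a = sin((1−f)δ)/sin δ ≈ 1.652, b = sin(fδ)/sin δ ≈ 1.652.
p = a·p₁ + b·p₂ ≈ (-0.223, 0.894, 0.389); φ = arcsin(p_z) ≈ 22.91°, λ = atan2(p_y, p_x) ≈ 104.03°.

≈ (23°N, 104°E)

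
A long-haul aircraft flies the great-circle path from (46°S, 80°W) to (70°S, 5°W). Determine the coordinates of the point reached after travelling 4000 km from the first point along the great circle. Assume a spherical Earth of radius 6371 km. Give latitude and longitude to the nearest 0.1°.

Convert each endpoint to a unit vector on the sphere (x = cos φ cos λ, y = cos φ sin λ, z = sin φ).
The central angle between the endpoints is δ = arccos(p₁·p₂) ≈ 0.742 rad (42.5°). The total great-circle distance is δ·R ≈ 0.742 × 6371 ≈ 4724 km, so the target fraction is f = 4000/4724 ≈ 0.847.
Interpolate at f ≈ 0.847 with slerp weights a = sin((1−f)δ)/sin δ ≈ 0.168, b = sin(fδ)/sin δ ≈ 0.870.
p = a·p₁ + b·p₂ ≈ (0.317, -0.141, -0.938); φ = arcsin(p_z) ≈ -69.73°, λ = atan2(p_y, p_x) ≈ -23.98°.

≈ (69.7°S, 24.0°W)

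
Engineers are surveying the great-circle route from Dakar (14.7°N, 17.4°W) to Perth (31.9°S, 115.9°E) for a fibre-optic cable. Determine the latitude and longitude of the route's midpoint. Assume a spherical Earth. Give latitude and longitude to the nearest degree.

Convert each endpoint to a unit vector on the sphere (x = cos φ cos λ, y = cos φ sin λ, z = sin φ).
The central angle between the endpoints is δ = arccos(p₁·p₂) ≈ 2.342 rad (134.2°).
Interpolate at f = 1/2 with slerp weights a = sin((1−f)δ)/sin δ ≈ 1.285, b = sin(fδ)/sin δ ≈ 1.285.
p = a·p₁ + b·p₂ ≈ (0.710, 0.610, -0.353); φ = arcsin(p_z) ≈ -20.67°, λ = atan2(p_y, p_x) ≈ 40.67°.

≈ 21°S, 41°E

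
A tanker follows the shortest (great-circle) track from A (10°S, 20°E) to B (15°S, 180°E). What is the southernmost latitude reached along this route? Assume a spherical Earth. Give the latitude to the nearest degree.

≈ 52°S

The great circle lies in the plane with unit normal n̂ = (p₁ × p₂)/|p₁ × p₂|.
Here n̂_z ≈ +0.616; the vertex latitude is φ_max = arccos|n̂_z| ≈ 52.0°.
Check via Clairaut: cos φ_max = |cos φ₁| · sin C = cos(10.0°)·sin(141.3°) ≈ 0.616, again giving ≈ 52.0°.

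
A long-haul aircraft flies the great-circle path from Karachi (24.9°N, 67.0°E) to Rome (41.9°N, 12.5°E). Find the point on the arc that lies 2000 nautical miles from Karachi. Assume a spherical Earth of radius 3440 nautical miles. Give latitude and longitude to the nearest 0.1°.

Convert each endpoint to a unit vector on the sphere (x = cos φ cos λ, y = cos φ sin λ, z = sin φ).
The central angle between the endpoints is δ = arccos(p₁·p₂) ≈ 0.832 rad (47.7°). The total great-circle distance is δ·R ≈ 0.832 × 3440 ≈ 2863 nmi, so the target fraction is f = 2000/2863 ≈ 0.699.
Interpolate at f ≈ 0.699 with slerp weights a = sin((1−f)δ)/sin δ ≈ 0.336, b = sin(fδ)/sin δ ≈ 0.743.
p = a·p₁ + b·p₂ ≈ (0.659, 0.400, 0.637); φ = arcsin(p_z) ≈ 39.59°, λ = atan2(p_y, p_x) ≈ 31.26°.

≈ 39.6°N, 31.3°E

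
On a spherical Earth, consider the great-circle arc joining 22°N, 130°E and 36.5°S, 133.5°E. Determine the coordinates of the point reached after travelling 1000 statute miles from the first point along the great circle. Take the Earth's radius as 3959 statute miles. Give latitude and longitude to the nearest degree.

The haversine formula gives a central angle δ ≈ 1.023 rad (58.6°) between the endpoints. The total great-circle distance is δ·R ≈ 1.023 × 3959 ≈ 4049 mi, so the target fraction is f = 1000/4049 ≈ 0.247.
Interpolate at f ≈ 0.247 with slerp weights a = sin((1−f)δ)/sin δ ≈ 0.816, b = sin(fδ)/sin δ ≈ 0.293.
p = a·p₁ + b·p₂ ≈ (-0.648, 0.750, 0.131); φ = arcsin(p_z) ≈ 7.55°, λ = atan2(p_y, p_x) ≈ 130.83°.

≈ 8°N, 131°E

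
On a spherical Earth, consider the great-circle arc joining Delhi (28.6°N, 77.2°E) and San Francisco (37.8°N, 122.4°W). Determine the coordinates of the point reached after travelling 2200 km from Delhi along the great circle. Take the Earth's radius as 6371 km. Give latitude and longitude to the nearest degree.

≈ 47°N, 85°E

Convert each endpoint to a unit vector on the sphere (x = cos φ cos λ, y = cos φ sin λ, z = sin φ).
The central angle between the endpoints is δ = arccos(p₁·p₂) ≈ 1.939 rad (111.1°). The total great-circle distance is δ·R ≈ 1.939 × 6371 ≈ 12355 km, so the target fraction is f = 2200/12355 ≈ 0.178.
Interpolate at f ≈ 0.178 with slerp weights a = sin((1−f)δ)/sin δ ≈ 1.072, b = sin(fδ)/sin δ ≈ 0.363.
p = a·p₁ + b·p₂ ≈ (0.055, 0.675, 0.735); φ = arcsin(p_z) ≈ 47.34°, λ = atan2(p_y, p_x) ≈ 85.36°.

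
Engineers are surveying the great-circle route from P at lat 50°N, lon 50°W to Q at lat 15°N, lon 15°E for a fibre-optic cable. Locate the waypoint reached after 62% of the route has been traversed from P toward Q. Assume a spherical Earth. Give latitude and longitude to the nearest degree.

Convert each endpoint to a unit vector on the sphere (x = cos φ cos λ, y = cos φ sin λ, z = sin φ).
The central angle between the endpoints is δ = arccos(p₁·p₂) ≈ 1.092 rad (62.6°).
Interpolate at f = 0.62 with slerp weights a = sin((1−f)δ)/sin δ ≈ 0.454, b = sin(fδ)/sin δ ≈ 0.706.
p = a·p₁ + b·p₂ ≈ (0.846, -0.047, 0.531); φ = arcsin(p_z) ≈ 32.05°, λ = atan2(p_y, p_x) ≈ -3.19°.

≈ lat 32°N, lon 3°W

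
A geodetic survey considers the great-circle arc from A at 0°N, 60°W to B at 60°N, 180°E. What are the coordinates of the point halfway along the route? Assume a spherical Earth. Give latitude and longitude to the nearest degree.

≈ 45°N, 90°W

The haversine formula gives a central angle δ ≈ 1.823 rad (104.5°) between the endpoints.
Interpolate at f = 1/2 with slerp weights a = sin((1−f)δ)/sin δ ≈ 0.816, b = sin(fδ)/sin δ ≈ 0.816.
p = a·p₁ + b·p₂ ≈ (0.000, -0.707, 0.707); φ = arcsin(p_z) ≈ 45.00°, λ = atan2(p_y, p_x) ≈ -90.00°.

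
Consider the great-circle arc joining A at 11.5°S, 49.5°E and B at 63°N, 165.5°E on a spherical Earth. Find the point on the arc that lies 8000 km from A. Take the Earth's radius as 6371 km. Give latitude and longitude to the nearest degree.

Write both endpoints as unit vectors p₁, p₂ with components (cos φ cos λ, cos φ sin λ, sin φ).
The central angle between the endpoints is δ = arccos(p₁·p₂) ≈ 1.953 rad (111.9°). The total great-circle distance is δ·R ≈ 1.953 × 6371 ≈ 12440 km, so the target fraction is f = 8000/12440 ≈ 0.643.
Interpolate at f ≈ 0.643 with slerp weights a = sin((1−f)δ)/sin δ ≈ 0.692, b = sin(fδ)/sin δ ≈ 1.025.
p = a·p₁ + b·p₂ ≈ (-0.010, 0.632, 0.775); φ = arcsin(p_z) ≈ 50.80°, λ = atan2(p_y, p_x) ≈ 90.92°.

≈ 51°N, 91°E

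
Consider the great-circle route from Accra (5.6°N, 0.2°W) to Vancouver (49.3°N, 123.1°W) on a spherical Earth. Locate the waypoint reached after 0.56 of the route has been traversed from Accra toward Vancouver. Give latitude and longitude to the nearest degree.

≈ (49°N, 49°W)

Convert each endpoint to a unit vector on the sphere (x = cos φ cos λ, y = cos φ sin λ, z = sin φ).
The central angle between the endpoints is δ = arccos(p₁·p₂) ≈ 1.853 rad (106.2°).
Interpolate at f = 0.56 with slerp weights a = sin((1−f)δ)/sin δ ≈ 0.758, b = sin(fδ)/sin δ ≈ 0.897.
p = a·p₁ + b·p₂ ≈ (0.435, -0.492, 0.754); φ = arcsin(p_z) ≈ 48.92°, λ = atan2(p_y, p_x) ≈ -48.55°.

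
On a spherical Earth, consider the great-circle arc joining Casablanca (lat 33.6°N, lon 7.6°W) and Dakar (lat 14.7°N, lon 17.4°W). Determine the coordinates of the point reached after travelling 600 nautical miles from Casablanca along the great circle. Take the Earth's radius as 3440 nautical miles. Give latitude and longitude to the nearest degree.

≈ lat 25°N, lon 13°W

The haversine formula gives a central angle δ ≈ 0.364 rad (20.9°) between the endpoints. The total great-circle distance is δ·R ≈ 0.364 × 3440 ≈ 1254 nmi, so the target fraction is f = 600/1254 ≈ 0.479.
Interpolate at f ≈ 0.479 with slerp weights a = sin((1−f)δ)/sin δ ≈ 0.530, b = sin(fδ)/sin δ ≈ 0.487.
p = a·p₁ + b·p₂ ≈ (0.887, -0.199, 0.417); φ = arcsin(p_z) ≈ 24.63°, λ = atan2(p_y, p_x) ≈ -12.66°.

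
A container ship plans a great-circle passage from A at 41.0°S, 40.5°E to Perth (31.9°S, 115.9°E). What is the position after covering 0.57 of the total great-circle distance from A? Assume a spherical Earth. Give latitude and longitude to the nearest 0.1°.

The haversine formula gives a central angle δ ≈ 1.038 rad (59.5°) between the endpoints.
Interpolate at f = 0.57 with slerp weights a = sin((1−f)δ)/sin δ ≈ 0.501, b = sin(fδ)/sin δ ≈ 0.647.
p = a·p₁ + b·p₂ ≈ (0.047, 0.740, -0.671); φ = arcsin(p_z) ≈ -42.13°, λ = atan2(p_y, p_x) ≈ 86.33°.

≈ 42.1°S, 86.3°E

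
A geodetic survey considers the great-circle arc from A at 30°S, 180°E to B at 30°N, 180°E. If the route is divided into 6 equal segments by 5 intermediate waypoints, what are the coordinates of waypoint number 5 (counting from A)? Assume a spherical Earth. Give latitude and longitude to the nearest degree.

≈ 20°N, 180°E

From cos δ = sin φ₁ sin φ₂ + cos φ₁ cos φ₂ cos Δλ, the central angle is δ ≈ 1.047 rad (60.0°).
Interpolate at f = 5/6 with slerp weights a = sin((1−f)δ)/sin δ ≈ 0.201, b = sin(fδ)/sin δ ≈ 0.885.
p = a·p₁ + b·p₂ ≈ (-0.940, 0.000, 0.342); φ = arcsin(p_z) ≈ 20.00°, λ = atan2(p_y, p_x) ≈ 180.00°.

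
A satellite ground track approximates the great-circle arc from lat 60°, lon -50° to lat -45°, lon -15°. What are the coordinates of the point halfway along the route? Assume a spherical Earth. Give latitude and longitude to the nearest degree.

≈ lat 8°, lon -29°

Write both endpoints as unit vectors p₁, p₂ with components (cos φ cos λ, cos φ sin λ, sin φ).
The central angle between the endpoints is δ = arccos(p₁·p₂) ≈ 1.899 rad (108.8°).
Interpolate at f = 1/2 with slerp weights a = sin((1−f)δ)/sin δ ≈ 0.859, b = sin(fδ)/sin δ ≈ 0.859.
p = a·p₁ + b·p₂ ≈ (0.863, -0.486, 0.137); φ = arcsin(p_z) ≈ 7.85°, λ = atan2(p_y, p_x) ≈ -29.40°.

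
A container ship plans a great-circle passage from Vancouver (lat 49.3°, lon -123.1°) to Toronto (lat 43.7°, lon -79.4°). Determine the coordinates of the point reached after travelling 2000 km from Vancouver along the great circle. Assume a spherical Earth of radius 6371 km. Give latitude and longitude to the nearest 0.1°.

≈ lat 48.0°, lon -95.8°

Convert each endpoint to a unit vector on the sphere (x = cos φ cos λ, y = cos φ sin λ, z = sin φ).
The central angle between the endpoints is δ = arccos(p₁·p₂) ≈ 0.526 rad (30.2°). The total great-circle distance is δ·R ≈ 0.526 × 6371 ≈ 3354 km, so the target fraction is f = 2000/3354 ≈ 0.596.
Interpolate at f ≈ 0.596 with slerp weights a = sin((1−f)δ)/sin δ ≈ 0.420, b = sin(fδ)/sin δ ≈ 0.615.
p = a·p₁ + b·p₂ ≈ (-0.068, -0.666, 0.743); φ = arcsin(p_z) ≈ 47.97°, λ = atan2(p_y, p_x) ≈ -95.81°.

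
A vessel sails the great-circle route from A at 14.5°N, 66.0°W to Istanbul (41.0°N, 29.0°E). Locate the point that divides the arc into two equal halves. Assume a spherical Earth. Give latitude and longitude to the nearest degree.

≈ 38°N, 26°W

Convert each endpoint to a unit vector on the sphere (x = cos φ cos λ, y = cos φ sin λ, z = sin φ).
The central angle between the endpoints is δ = arccos(p₁·p₂) ≈ 1.470 rad (84.2°).
Interpolate at f = 1/2 with slerp weights a = sin((1−f)δ)/sin δ ≈ 0.674, b = sin(fδ)/sin δ ≈ 0.674.
p = a·p₁ + b·p₂ ≈ (0.710, -0.350, 0.611); φ = arcsin(p_z) ≈ 37.66°, λ = atan2(p_y, p_x) ≈ -26.20°.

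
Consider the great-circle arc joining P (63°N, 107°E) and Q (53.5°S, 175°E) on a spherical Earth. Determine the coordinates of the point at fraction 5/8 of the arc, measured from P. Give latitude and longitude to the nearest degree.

Write both endpoints as unit vectors p₁, p₂ with components (cos φ cos λ, cos φ sin λ, sin φ).
The central angle between the endpoints is δ = arccos(p₁·p₂) ≈ 2.233 rad (128.0°).
Interpolate at f = 5/8 with slerp weights a = sin((1−f)δ)/sin δ ≈ 0.942, b = sin(fδ)/sin δ ≈ 1.249.
p = a·p₁ + b·p₂ ≈ (-0.865, 0.474, -0.164); φ = arcsin(p_z) ≈ -9.46°, λ = atan2(p_y, p_x) ≈ 151.29°.

≈ (9°S, 151°E)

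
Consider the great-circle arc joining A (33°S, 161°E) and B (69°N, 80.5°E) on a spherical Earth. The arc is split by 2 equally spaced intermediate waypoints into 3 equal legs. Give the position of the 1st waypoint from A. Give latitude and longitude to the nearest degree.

≈ (4°N, 146°E)

Write both endpoints as unit vectors p₁, p₂ with components (cos φ cos λ, cos φ sin λ, sin φ).
The central angle between the endpoints is δ = arccos(p₁·p₂) ≈ 2.048 rad (117.3°).
Interpolate at f = 1/3 with slerp weights a = sin((1−f)δ)/sin δ ≈ 1.102, b = sin(fδ)/sin δ ≈ 0.710.
p = a·p₁ + b·p₂ ≈ (-0.832, 0.552, 0.063); φ = arcsin(p_z) ≈ 3.59°, λ = atan2(p_y, p_x) ≈ 146.44°.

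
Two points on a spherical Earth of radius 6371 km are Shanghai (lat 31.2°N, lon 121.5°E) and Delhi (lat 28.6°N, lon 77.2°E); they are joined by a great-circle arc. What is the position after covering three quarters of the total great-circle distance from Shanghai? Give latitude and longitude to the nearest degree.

Write both endpoints as unit vectors p₁, p₂ with components (cos φ cos λ, cos φ sin λ, sin φ).
The central angle between the endpoints is δ = arccos(p₁·p₂) ≈ 0.667 rad (38.2°).
Interpolate at f = 3/4 with slerp weights a = sin((1−f)δ)/sin δ ≈ 0.268, b = sin(fδ)/sin δ ≈ 0.775.
p = a·p₁ + b·p₂ ≈ (0.031, 0.860, 0.510); φ = arcsin(p_z) ≈ 30.67°, λ = atan2(p_y, p_x) ≈ 87.94°.

≈ lat 31°N, lon 88°E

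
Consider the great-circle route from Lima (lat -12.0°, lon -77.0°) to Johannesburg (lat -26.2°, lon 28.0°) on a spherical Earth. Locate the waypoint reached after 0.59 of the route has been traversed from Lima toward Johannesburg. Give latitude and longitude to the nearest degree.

Convert each endpoint to a unit vector on the sphere (x = cos φ cos λ, y = cos φ sin λ, z = sin φ).
The central angle between the endpoints is δ = arccos(p₁·p₂) ≈ 1.707 rad (97.8°).
Interpolate at f = 0.59 with slerp weights a = sin((1−f)δ)/sin δ ≈ 0.650, b = sin(fδ)/sin δ ≈ 0.853.
p = a·p₁ + b·p₂ ≈ (0.819, -0.260, -0.512); φ = arcsin(p_z) ≈ -30.78°, λ = atan2(p_y, p_x) ≈ -17.63°.

≈ lat -31°, lon -18°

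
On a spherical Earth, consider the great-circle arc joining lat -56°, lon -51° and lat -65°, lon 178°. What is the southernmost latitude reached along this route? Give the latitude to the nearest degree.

≈ -77°

The great circle lies in the plane with unit normal n̂ = (p₁ × p₂)/|p₁ × p₂|.
Here n̂_z ≈ -0.222; the vertex latitude is φ_max = arccos|n̂_z| ≈ 77.2°.
Check via Clairaut: cos φ_max = |cos φ₁| · sin C = cos(56.0°)·sin(156.6°) ≈ 0.222, again giving ≈ 77.2°.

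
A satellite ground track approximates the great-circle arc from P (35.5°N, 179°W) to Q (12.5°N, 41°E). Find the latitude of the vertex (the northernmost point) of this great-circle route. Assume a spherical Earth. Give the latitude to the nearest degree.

The great circle lies in the plane with unit normal n̂ = (p₁ × p₂)/|p₁ × p₂|.
Here n̂_z ≈ -0.584; the vertex latitude is φ_max = arccos|n̂_z| ≈ 54.3°.
Check via Clairaut: cos φ_max = |cos φ₁| · sin C = cos(35.5°)·sin(45.8°) ≈ 0.584, again giving ≈ 54.3°.

≈ 54°N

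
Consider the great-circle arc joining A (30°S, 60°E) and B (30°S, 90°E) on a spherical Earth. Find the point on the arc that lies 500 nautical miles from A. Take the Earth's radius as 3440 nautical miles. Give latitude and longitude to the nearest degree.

≈ (31°S, 70°E)

Write both endpoints as unit vectors p₁, p₂ with components (cos φ cos λ, cos φ sin λ, sin φ).
The central angle between the endpoints is δ = arccos(p₁·p₂) ≈ 0.452 rad (25.9°). The total great-circle distance is δ·R ≈ 0.452 × 3440 ≈ 1555 nmi, so the target fraction is f = 500/1555 ≈ 0.321.
Interpolate at f ≈ 0.321 with slerp weights a = sin((1−f)δ)/sin δ ≈ 0.691, b = sin(fδ)/sin δ ≈ 0.332.
p = a·p₁ + b·p₂ ≈ (0.299, 0.806, -0.511); φ = arcsin(p_z) ≈ -30.76°, λ = atan2(p_y, p_x) ≈ 69.62°.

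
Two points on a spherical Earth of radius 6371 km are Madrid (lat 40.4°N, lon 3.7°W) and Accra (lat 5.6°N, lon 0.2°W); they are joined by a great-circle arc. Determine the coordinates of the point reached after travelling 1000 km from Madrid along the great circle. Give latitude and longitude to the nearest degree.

The haversine formula gives a central angle δ ≈ 0.610 rad (34.9°) between the endpoints. The total great-circle distance is δ·R ≈ 0.610 × 6371 ≈ 3885 km, so the target fraction is f = 1000/3885 ≈ 0.257.
Interpolate at f ≈ 0.257 with slerp weights a = sin((1−f)δ)/sin δ ≈ 0.764, b = sin(fδ)/sin δ ≈ 0.273.
p = a·p₁ + b·p₂ ≈ (0.852, -0.038, 0.522); φ = arcsin(p_z) ≈ 31.45°, λ = atan2(p_y, p_x) ≈ -2.59°.

≈ lat 31°N, lon 3°W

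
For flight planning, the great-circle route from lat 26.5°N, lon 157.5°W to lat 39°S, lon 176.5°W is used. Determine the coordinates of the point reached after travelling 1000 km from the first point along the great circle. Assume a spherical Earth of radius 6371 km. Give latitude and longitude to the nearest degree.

≈ lat 18°N, lon 160°W

The haversine formula gives a central angle δ ≈ 1.184 rad (67.9°) between the endpoints. The total great-circle distance is δ·R ≈ 1.184 × 6371 ≈ 7546 km, so the target fraction is f = 1000/7546 ≈ 0.133.
Interpolate at f ≈ 0.133 with slerp weights a = sin((1−f)δ)/sin δ ≈ 0.924, b = sin(fδ)/sin δ ≈ 0.169.
p = a·p₁ + b·p₂ ≈ (-0.895, -0.324, 0.306); φ = arcsin(p_z) ≈ 17.83°, λ = atan2(p_y, p_x) ≈ -160.07°.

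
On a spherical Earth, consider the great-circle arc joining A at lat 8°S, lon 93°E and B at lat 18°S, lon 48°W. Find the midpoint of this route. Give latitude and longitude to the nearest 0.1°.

Convert each endpoint to a unit vector on the sphere (x = cos φ cos λ, y = cos φ sin λ, z = sin φ).
The central angle between the endpoints is δ = arccos(p₁·p₂) ≈ 2.331 rad (133.5°).
Interpolate at f = 1/2 with slerp weights a = sin((1−f)δ)/sin δ ≈ 1.268, b = sin(fδ)/sin δ ≈ 1.268.
p = a·p₁ + b·p₂ ≈ (0.741, 0.358, -0.568); φ = arcsin(p_z) ≈ -34.63°, λ = atan2(p_y, p_x) ≈ 25.76°.

≈ lat 34.6°S, lon 25.8°E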